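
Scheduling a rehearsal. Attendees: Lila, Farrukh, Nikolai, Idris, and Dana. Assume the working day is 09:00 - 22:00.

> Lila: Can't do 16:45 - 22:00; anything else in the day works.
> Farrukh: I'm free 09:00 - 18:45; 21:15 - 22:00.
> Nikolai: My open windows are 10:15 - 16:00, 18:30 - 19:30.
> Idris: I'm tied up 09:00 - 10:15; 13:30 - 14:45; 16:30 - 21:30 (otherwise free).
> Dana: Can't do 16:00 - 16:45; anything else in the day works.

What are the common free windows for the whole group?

10:15-13:30, 14:45-16:00

Lila free: 09:00-16:45 (invert busy blocks within the working day).
Farrukh free: 09:00-18:45, 21:15-22:00.
Nikolai free: 10:15-16:00, 18:30-19:30.
Idris free: 10:15-13:30, 14:45-16:30, 21:30-22:00 (invert busy blocks within the working day).
Dana free: 09:00-16:00, 16:45-22:00 (invert busy blocks within the working day).
Lila ∩ Farrukh: 09:00-16:45.
Lila ∩ Farrukh ∩ Nikolai: 10:15-16:00.
Lila ∩ Farrukh ∩ Nikolai ∩ Idris: 10:15-13:30, 14:45-16:00.
Lila ∩ Farrukh ∩ Nikolai ∩ Idris ∩ Dana: 10:15-13:30, 14:45-16:00.
Those are the intersection windows.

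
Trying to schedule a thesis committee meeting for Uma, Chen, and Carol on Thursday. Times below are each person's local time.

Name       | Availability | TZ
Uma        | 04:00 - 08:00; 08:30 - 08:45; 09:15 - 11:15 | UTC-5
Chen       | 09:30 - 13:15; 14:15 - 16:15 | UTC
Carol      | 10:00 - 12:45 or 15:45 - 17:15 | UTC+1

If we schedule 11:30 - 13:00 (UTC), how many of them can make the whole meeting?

2

Uma in UTC: 09:00-13:00, 13:30-13:45, 14:15-16:15 (add 5h to convert from UTC-5).
Chen in UTC: 09:30-13:15, 14:15-16:15.
Carol in UTC: 09:00-11:45, 14:45-16:15 (subtract 1h to convert from UTC+1).
Uma and Chen can make the full 11:30-13:00 slot — that's 2.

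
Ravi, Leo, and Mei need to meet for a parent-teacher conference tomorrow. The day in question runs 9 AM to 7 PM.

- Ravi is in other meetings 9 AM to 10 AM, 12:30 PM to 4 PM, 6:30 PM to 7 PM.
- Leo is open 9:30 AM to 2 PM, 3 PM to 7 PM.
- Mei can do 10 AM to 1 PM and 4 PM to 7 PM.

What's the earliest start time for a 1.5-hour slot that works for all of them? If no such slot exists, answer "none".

10:00

Ravi free: 10:00-12:30, 16:00-18:30 (invert busy blocks within the working day).
Leo free: 09:30-14:00, 15:00-19:00.
Mei free: 10:00-13:00, 16:00-19:00.
Ravi ∩ Leo: 10:00-12:30, 16:00-18:30.
Ravi ∩ Leo ∩ Mei: 10:00-12:30, 16:00-18:30.
So the common availability across everyone is 10:00-12:30, 16:00-18:30.
The first common window of at least 90 minutes is 10:00-12:30, so the earliest start is 10:00.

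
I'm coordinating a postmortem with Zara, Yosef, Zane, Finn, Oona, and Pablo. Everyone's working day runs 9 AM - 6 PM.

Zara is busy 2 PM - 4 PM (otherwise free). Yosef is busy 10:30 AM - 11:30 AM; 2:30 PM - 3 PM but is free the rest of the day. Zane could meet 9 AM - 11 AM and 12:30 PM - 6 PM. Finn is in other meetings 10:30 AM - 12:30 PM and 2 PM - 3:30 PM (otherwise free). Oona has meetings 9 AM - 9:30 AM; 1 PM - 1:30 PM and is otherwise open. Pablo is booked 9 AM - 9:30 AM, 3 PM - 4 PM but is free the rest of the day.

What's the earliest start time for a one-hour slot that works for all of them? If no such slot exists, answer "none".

Zara free: 09:00-14:00, 16:00-18:00 (invert busy blocks within the working day).
Yosef free: 09:00-10:30, 11:30-14:30, 15:00-18:00 (invert busy blocks within the working day).
Zane free: 09:00-11:00, 12:30-18:00.
Finn free: 09:00-10:30, 12:30-14:00, 15:30-18:00 (invert busy blocks within the working day).
Oona free: 09:30-13:00, 13:30-18:00 (invert busy blocks within the working day).
Pablo free: 09:30-15:00, 16:00-18:00 (invert busy blocks within the working day).
Zara ∩ Yosef: 09:00-10:30, 11:30-14:00, 16:00-18:00.
Zara ∩ Yosef ∩ Zane: 09:00-10:30, 12:30-14:00, 16:00-18:00.
Zara ∩ Yosef ∩ Zane ∩ Finn: 09:00-10:30, 12:30-14:00, 16:00-18:00.
Zara ∩ Yosef ∩ Zane ∩ Finn ∩ Oona: 09:30-10:30, 12:30-13:00, 13:30-14:00, 16:00-18:00.
Zara ∩ Yosef ∩ Zane ∩ Finn ∩ Oona ∩ Pablo: 09:30-10:30, 12:30-13:00, 13:30-14:00, 16:00-18:00.
The first common window of at least 60 minutes is 09:30-10:30, so the earliest start is 09:30.

09:30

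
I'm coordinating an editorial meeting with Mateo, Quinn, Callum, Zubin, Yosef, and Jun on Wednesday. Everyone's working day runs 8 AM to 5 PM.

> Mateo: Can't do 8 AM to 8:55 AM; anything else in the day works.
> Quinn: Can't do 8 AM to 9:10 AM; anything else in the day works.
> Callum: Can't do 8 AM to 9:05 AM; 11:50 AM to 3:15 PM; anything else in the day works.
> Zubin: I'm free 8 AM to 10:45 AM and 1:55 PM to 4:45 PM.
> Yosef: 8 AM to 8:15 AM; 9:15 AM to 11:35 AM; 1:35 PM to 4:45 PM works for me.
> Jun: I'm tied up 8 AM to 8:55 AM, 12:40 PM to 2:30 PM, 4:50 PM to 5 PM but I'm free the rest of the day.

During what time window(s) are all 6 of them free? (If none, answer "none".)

Mateo free: 08:55-17:00 (invert busy blocks within the working day).
Quinn free: 09:10-17:00 (invert busy blocks within the working day).
Callum free: 09:05-11:50, 15:15-17:00 (invert busy blocks within the working day).
Zubin free: 08:00-10:45, 13:55-16:45.
Yosef free: 08:00-08:15, 09:15-11:35, 13:35-16:45.
Jun free: 08:55-12:40, 14:30-16:50 (invert busy blocks within the working day).
Mateo ∩ Quinn: 09:10-17:00.
Mateo ∩ Quinn ∩ Callum: 09:10-11:50, 15:15-17:00.
Mateo ∩ Quinn ∩ Callum ∩ Zubin: 09:10-10:45, 15:15-16:45.
Mateo ∩ Quinn ∩ Callum ∩ Zubin ∩ Yosef: 09:15-10:45, 15:15-16:45.
Mateo ∩ Quinn ∩ Callum ∩ Zubin ∩ Yosef ∩ Jun: 09:15-10:45, 15:15-16:45.

09:15-10:45, 15:15-16:45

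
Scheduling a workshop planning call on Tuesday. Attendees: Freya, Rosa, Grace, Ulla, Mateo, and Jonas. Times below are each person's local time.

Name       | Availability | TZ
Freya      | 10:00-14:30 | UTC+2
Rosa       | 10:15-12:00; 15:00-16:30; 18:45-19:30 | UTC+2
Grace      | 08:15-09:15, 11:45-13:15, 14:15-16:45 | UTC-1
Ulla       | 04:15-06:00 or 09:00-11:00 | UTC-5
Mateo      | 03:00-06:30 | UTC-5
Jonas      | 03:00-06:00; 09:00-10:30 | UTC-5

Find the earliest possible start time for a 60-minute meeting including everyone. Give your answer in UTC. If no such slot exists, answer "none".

Freya in UTC: 08:00-12:30 (subtract 2h to convert from UTC+2).
Rosa in UTC: 08:15-10:00, 13:00-14:30, 16:45-17:30 (subtract 2h to convert from UTC+2).
Grace in UTC: 09:15-10:15, 12:45-14:15, 15:15-17:45 (add 1h to convert from UTC-1).
Ulla in UTC: 09:15-11:00, 14:00-16:00 (add 5h to convert from UTC-5).
Mateo in UTC: 08:00-11:30 (add 5h to convert from UTC-5).
Jonas in UTC: 08:00-11:00, 14:00-15:30 (add 5h to convert from UTC-5).
Freya ∩ Rosa: 08:15-10:00.
Freya ∩ Rosa ∩ Grace: 09:15-10:00.
Freya ∩ Rosa ∩ Grace ∩ Ulla: 09:15-10:00.
Freya ∩ Rosa ∩ Grace ∩ Ulla ∩ Mateo: 09:15-10:00.
Freya ∩ Rosa ∩ Grace ∩ Ulla ∩ Mateo ∩ Jonas: 09:15-10:00.
Those are the intersection windows.
No common window is at least 60 minutes long.

none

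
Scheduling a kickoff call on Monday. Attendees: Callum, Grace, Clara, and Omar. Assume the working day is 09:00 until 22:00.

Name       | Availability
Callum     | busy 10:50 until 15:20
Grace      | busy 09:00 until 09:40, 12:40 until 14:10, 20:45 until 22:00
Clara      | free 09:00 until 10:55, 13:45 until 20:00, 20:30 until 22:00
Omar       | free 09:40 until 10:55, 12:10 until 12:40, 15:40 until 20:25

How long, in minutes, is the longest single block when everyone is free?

Callum free: 09:00-10:50, 15:20-22:00 (invert busy blocks within the working day).
Grace free: 09:40-12:40, 14:10-20:45 (invert busy blocks within the working day).
Clara free: 09:00-10:55, 13:45-20:00, 20:30-22:00.
Omar free: 09:40-10:55, 12:10-12:40, 15:40-20:25.
Callum ∩ Grace: 09:40-10:50, 15:20-20:45.
Callum ∩ Grace ∩ Clara: 09:40-10:50, 15:20-20:00, 20:30-20:45.
Callum ∩ Grace ∩ Clara ∩ Omar: 09:40-10:50, 15:40-20:00.
The longest is 15:40-20:00 at 260 minutes.

260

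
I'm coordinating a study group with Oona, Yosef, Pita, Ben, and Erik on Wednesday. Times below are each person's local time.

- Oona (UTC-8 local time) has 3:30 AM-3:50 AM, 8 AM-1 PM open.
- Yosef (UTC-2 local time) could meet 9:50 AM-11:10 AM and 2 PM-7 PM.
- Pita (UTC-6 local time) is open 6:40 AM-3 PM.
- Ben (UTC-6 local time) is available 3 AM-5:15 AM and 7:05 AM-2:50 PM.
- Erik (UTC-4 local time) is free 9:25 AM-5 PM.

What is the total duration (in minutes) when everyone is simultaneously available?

Oona in UTC: 11:30-11:50, 16:00-21:00 (add 8h to convert from UTC-8).
Yosef in UTC: 11:50-13:10, 16:00-21:00 (add 2h to convert from UTC-2).
Pita in UTC: 12:40-21:00 (add 6h to convert from UTC-6).
Ben in UTC: 09:00-11:15, 13:05-20:50 (add 6h to convert from UTC-6).
Erik in UTC: 13:25-21:00 (add 4h to convert from UTC-4).
Oona ∩ Yosef: 16:00-21:00.
Oona ∩ Yosef ∩ Pita: 16:00-21:00.
Oona ∩ Yosef ∩ Pita ∩ Ben: 16:00-20:50.
Oona ∩ Yosef ∩ Pita ∩ Ben ∩ Erik: 16:00-20:50.
Those are the intersection windows.
That's a single block of 290 minutes.

290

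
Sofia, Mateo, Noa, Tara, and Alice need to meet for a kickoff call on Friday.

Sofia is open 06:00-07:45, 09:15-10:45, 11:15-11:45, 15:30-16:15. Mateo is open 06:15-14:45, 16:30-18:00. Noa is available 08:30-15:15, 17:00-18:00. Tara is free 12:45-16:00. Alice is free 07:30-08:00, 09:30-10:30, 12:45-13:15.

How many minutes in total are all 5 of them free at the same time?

0

Sofia ∩ Mateo: 06:15-07:45, 09:15-10:45, 11:15-11:45.
Sofia ∩ Mateo ∩ Noa: 09:15-10:45, 11:15-11:45.
Sofia ∩ Mateo ∩ Noa ∩ Tara: ∅.
Sofia ∩ Mateo ∩ Noa ∩ Tara ∩ Alice: ∅.
There is no time when everyone is free.
There is no common window, so the total is 0 minutes.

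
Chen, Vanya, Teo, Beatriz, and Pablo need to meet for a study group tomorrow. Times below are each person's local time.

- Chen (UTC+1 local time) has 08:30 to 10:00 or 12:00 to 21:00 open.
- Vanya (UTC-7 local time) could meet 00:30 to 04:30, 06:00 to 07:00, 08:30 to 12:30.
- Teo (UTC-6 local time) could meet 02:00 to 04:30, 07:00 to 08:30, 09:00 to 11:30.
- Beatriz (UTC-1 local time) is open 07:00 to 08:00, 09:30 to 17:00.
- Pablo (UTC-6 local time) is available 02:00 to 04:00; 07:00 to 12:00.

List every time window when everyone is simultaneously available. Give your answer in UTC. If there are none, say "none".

08:00-09:00, 13:00-14:00, 15:30-17:30

Chen in UTC: 07:30-09:00, 11:00-20:00 (subtract 1h to convert from UTC+1).
Vanya in UTC: 07:30-11:30, 13:00-14:00, 15:30-19:30 (add 7h to convert from UTC-7).
Teo in UTC: 08:00-10:30, 13:00-14:30, 15:00-17:30 (add 6h to convert from UTC-6).
Beatriz in UTC: 08:00-09:00, 10:30-18:00 (add 1h to convert from UTC-1).
Pablo in UTC: 08:00-10:00, 13:00-18:00 (add 6h to convert from UTC-6).
Chen ∩ Vanya: 07:30-09:00, 11:00-11:30, 13:00-14:00, 15:30-19:30.
Chen ∩ Vanya ∩ Teo: 08:00-09:00, 13:00-14:00, 15:30-17:30.
Chen ∩ Vanya ∩ Teo ∩ Beatriz: 08:00-09:00, 13:00-14:00, 15:30-17:30.
Chen ∩ Vanya ∩ Teo ∩ Beatriz ∩ Pablo: 08:00-09:00, 13:00-14:00, 15:30-17:30.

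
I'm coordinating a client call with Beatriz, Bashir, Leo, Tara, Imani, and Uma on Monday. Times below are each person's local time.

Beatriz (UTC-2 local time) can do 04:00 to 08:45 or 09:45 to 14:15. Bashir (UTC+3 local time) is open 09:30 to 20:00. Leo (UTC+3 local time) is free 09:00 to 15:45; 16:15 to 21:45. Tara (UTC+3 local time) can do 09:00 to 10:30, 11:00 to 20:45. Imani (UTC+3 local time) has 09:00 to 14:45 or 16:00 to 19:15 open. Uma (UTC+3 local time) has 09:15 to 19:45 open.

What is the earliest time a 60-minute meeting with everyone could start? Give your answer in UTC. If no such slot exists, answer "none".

06:30

Beatriz in UTC: 06:00-10:45, 11:45-16:15 (add 2h to convert from UTC-2).
Bashir in UTC: 06:30-17:00 (subtract 3h to convert from UTC+3).
Leo in UTC: 06:00-12:45, 13:15-18:45 (subtract 3h to convert from UTC+3).
Tara in UTC: 06:00-07:30, 08:00-17:45 (subtract 3h to convert from UTC+3).
Imani in UTC: 06:00-11:45, 13:00-16:15 (subtract 3h to convert from UTC+3).
Uma in UTC: 06:15-16:45 (subtract 3h to convert from UTC+3).
Beatriz ∩ Bashir: 06:30-10:45, 11:45-16:15.
Beatriz ∩ Bashir ∩ Leo: 06:30-10:45, 11:45-12:45, 13:15-16:15.
Beatriz ∩ Bashir ∩ Leo ∩ Tara: 06:30-07:30, 08:00-10:45, 11:45-12:45, 13:15-16:15.
Beatriz ∩ Bashir ∩ Leo ∩ Tara ∩ Imani: 06:30-07:30, 08:00-10:45, 13:15-16:15.
Beatriz ∩ Bashir ∩ Leo ∩ Tara ∩ Imani ∩ Uma: 06:30-07:30, 08:00-10:45, 13:15-16:15.
The first common window of at least 60 minutes is 06:30-07:30, so the earliest start is 06:30.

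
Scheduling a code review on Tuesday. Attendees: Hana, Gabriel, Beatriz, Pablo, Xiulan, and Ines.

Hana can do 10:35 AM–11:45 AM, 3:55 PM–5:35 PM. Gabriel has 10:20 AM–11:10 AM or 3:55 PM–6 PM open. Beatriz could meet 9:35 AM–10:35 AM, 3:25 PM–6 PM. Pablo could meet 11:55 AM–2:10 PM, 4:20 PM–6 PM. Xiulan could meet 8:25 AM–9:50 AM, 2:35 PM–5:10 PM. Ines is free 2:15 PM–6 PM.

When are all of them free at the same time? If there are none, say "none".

16:20-17:10

Hana ∩ Gabriel: 10:35-11:10, 15:55-17:35.
Hana ∩ Gabriel ∩ Beatriz: 15:55-17:35.
Hana ∩ Gabriel ∩ Beatriz ∩ Pablo: 16:20-17:35.
Hana ∩ Gabriel ∩ Beatriz ∩ Pablo ∩ Xiulan: 16:20-17:10.
Hana ∩ Gabriel ∩ Beatriz ∩ Pablo ∩ Xiulan ∩ Ines: 16:20-17:10.
Those are the intersection windows.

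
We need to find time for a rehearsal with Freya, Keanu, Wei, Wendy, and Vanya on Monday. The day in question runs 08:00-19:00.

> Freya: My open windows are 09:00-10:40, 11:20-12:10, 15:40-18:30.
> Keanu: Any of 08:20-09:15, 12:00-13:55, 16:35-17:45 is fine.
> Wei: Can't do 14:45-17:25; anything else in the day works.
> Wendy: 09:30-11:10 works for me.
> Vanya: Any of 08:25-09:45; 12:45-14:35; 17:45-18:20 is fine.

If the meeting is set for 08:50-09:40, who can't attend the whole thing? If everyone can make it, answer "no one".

Freya, Keanu, Wendy

Freya free: 09:00-10:40, 11:20-12:10, 15:40-18:30.
Keanu free: 08:20-09:15, 12:00-13:55, 16:35-17:45.
Wei free: 08:00-14:45, 17:25-19:00 (invert busy blocks within the working day).
Wendy free: 09:30-11:10.
Vanya free: 08:25-09:45, 12:45-14:35, 17:45-18:20.
Freya: not fully free for 08:50-09:40. Keanu: not fully free for 08:50-09:40. Wei: free for 08:50-09:40. Wendy: not fully free for 08:50-09:40. Vanya: free for 08:50-09:40.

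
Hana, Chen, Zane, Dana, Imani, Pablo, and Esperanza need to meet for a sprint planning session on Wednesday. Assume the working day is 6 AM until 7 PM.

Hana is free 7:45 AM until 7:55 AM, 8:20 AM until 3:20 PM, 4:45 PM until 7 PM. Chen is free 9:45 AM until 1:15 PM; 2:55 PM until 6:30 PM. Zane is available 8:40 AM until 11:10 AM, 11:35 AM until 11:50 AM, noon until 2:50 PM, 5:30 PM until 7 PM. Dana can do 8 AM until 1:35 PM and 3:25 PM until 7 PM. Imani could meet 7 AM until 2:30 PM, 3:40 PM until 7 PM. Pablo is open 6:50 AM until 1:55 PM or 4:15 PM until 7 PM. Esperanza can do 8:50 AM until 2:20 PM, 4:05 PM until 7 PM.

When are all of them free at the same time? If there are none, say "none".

09:45-11:10, 11:35-11:50, 12:00-13:15, 17:30-18:30

Hana ∩ Chen: 09:45-13:15, 14:55-15:20, 16:45-18:30.
Hana ∩ Chen ∩ Zane: 09:45-11:10, 11:35-11:50, 12:00-13:15, 17:30-18:30.
Hana ∩ Chen ∩ Zane ∩ Dana: 09:45-11:10, 11:35-11:50, 12:00-13:15, 17:30-18:30.
Hana ∩ Chen ∩ Zane ∩ Dana ∩ Imani: 09:45-11:10, 11:35-11:50, 12:00-13:15, 17:30-18:30.
Hana ∩ Chen ∩ Zane ∩ Dana ∩ Imani ∩ Pablo: 09:45-11:10, 11:35-11:50, 12:00-13:15, 17:30-18:30.
Hana ∩ Chen ∩ Zane ∩ Dana ∩ Imani ∩ Pablo ∩ Esperanza: 09:45-11:10, 11:35-11:50, 12:00-13:15, 17:30-18:30.
Those are the intersection windows.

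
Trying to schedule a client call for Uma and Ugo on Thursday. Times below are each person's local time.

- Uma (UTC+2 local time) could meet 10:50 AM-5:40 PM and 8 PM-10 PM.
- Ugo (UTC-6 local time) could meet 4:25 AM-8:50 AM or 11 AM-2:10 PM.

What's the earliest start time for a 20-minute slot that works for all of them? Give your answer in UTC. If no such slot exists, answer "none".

Uma in UTC: 08:50-15:40, 18:00-20:00 (subtract 2h to convert from UTC+2).
Ugo in UTC: 10:25-14:50, 17:00-20:10 (add 6h to convert from UTC-6).
Uma ∩ Ugo: 10:25-14:50, 18:00-20:00.
The first common window of at least 20 minutes is 10:25-14:50, so the earliest start is 10:25.

10:25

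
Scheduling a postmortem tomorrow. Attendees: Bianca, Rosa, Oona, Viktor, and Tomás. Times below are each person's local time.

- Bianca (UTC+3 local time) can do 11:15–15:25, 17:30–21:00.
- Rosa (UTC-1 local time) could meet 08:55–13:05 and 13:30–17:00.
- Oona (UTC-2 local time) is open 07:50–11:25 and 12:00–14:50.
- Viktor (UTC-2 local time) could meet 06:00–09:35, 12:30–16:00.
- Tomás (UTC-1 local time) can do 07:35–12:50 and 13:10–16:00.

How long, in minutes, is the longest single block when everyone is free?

140

Bianca in UTC: 08:15-12:25, 14:30-18:00 (subtract 3h to convert from UTC+3).
Rosa in UTC: 09:55-14:05, 14:30-18:00 (add 1h to convert from UTC-1).
Oona in UTC: 09:50-13:25, 14:00-16:50 (add 2h to convert from UTC-2).
Viktor in UTC: 08:00-11:35, 14:30-18:00 (add 2h to convert from UTC-2).
Tomás in UTC: 08:35-13:50, 14:10-17:00 (add 1h to convert from UTC-1).
Bianca ∩ Rosa: 09:55-12:25, 14:30-18:00.
Bianca ∩ Rosa ∩ Oona: 09:55-12:25, 14:30-16:50.
Bianca ∩ Rosa ∩ Oona ∩ Viktor: 09:55-11:35, 14:30-16:50.
Bianca ∩ Rosa ∩ Oona ∩ Viktor ∩ Tomás: 09:55-11:35, 14:30-16:50.
The longest is 14:30-16:50 at 140 minutes.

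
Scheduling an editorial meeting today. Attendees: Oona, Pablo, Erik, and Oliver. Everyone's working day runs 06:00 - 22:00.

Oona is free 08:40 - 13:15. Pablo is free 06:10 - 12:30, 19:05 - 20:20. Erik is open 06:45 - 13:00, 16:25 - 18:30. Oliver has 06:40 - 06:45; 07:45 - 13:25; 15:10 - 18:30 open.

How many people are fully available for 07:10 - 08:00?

Pablo and Erik can make the full 07:10-08:00 slot — that's 2.

2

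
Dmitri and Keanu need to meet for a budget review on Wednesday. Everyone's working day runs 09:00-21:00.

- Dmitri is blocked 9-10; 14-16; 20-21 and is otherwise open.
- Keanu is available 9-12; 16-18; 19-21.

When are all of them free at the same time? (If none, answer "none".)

10:00-12:00, 16:00-18:00, 19:00-20:00

Dmitri free: 10:00-14:00, 16:00-20:00 (invert busy blocks within the working day).
Keanu free: 09:00-12:00, 16:00-18:00, 19:00-21:00.
Dmitri ∩ Keanu: 10:00-12:00, 16:00-18:00, 19:00-20:00.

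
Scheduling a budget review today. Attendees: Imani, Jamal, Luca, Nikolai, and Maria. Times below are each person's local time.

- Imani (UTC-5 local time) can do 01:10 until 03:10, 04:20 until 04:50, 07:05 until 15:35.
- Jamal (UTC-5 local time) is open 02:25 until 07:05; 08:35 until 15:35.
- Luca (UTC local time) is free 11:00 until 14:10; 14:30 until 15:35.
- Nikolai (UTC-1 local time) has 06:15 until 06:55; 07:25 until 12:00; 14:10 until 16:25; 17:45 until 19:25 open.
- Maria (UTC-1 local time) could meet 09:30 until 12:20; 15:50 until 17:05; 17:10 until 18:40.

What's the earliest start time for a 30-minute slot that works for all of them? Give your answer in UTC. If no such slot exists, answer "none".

none

Imani in UTC: 06:10-08:10, 09:20-09:50, 12:05-20:35 (add 5h to convert from UTC-5).
Jamal in UTC: 07:25-12:05, 13:35-20:35 (add 5h to convert from UTC-5).
Luca in UTC: 11:00-14:10, 14:30-15:35.
Nikolai in UTC: 07:15-07:55, 08:25-13:00, 15:10-17:25, 18:45-20:25 (add 1h to convert from UTC-1).
Maria in UTC: 10:30-13:20, 16:50-18:05, 18:10-19:40 (add 1h to convert from UTC-1).
Imani ∩ Jamal: 07:25-08:10, 09:20-09:50, 13:35-20:35.
Imani ∩ Jamal ∩ Luca: 13:35-14:10, 14:30-15:35.
Imani ∩ Jamal ∩ Luca ∩ Nikolai: 15:10-15:35.
Imani ∩ Jamal ∩ Luca ∩ Nikolai ∩ Maria: ∅.
There is no time when everyone is free.
No common window is at least 30 minutes long.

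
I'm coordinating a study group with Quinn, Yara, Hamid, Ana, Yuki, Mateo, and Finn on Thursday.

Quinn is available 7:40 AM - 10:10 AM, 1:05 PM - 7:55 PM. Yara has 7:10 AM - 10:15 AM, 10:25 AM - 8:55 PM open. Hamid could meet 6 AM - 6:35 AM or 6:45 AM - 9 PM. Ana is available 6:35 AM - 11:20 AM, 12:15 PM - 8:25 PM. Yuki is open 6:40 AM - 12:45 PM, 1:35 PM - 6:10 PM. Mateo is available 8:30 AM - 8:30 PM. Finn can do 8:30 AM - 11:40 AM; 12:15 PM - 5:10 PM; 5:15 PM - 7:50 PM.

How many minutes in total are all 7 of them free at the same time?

Quinn ∩ Yara: 07:40-10:10, 13:05-19:55.
Quinn ∩ Yara ∩ Hamid: 07:40-10:10, 13:05-19:55.
Quinn ∩ Yara ∩ Hamid ∩ Ana: 07:40-10:10, 13:05-19:55.
Quinn ∩ Yara ∩ Hamid ∩ Ana ∩ Yuki: 07:40-10:10, 13:35-18:10.
Quinn ∩ Yara ∩ Hamid ∩ Ana ∩ Yuki ∩ Mateo: 08:30-10:10, 13:35-18:10.
Quinn ∩ Yara ∩ Hamid ∩ Ana ∩ Yuki ∩ Mateo ∩ Finn: 08:30-10:10, 13:35-17:10, 17:15-18:10.
Summing the common windows: 100 + 215 + 55 = 370 minutes.

370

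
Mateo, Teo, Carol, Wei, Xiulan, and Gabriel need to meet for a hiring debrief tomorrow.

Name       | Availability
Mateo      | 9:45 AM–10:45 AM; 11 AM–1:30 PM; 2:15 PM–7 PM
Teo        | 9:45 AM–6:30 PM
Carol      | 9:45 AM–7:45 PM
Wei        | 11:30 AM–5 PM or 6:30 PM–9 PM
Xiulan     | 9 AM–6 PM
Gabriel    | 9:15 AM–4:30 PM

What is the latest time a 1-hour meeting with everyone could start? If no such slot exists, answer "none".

Mateo ∩ Teo: 09:45-10:45, 11:00-13:30, 14:15-18:30.
Mateo ∩ Teo ∩ Carol: 09:45-10:45, 11:00-13:30, 14:15-18:30.
Mateo ∩ Teo ∩ Carol ∩ Wei: 11:30-13:30, 14:15-17:00.
Mateo ∩ Teo ∩ Carol ∩ Wei ∩ Xiulan: 11:30-13:30, 14:15-17:00.
Mateo ∩ Teo ∩ Carol ∩ Wei ∩ Xiulan ∩ Gabriel: 11:30-13:30, 14:15-16:30.
The last common window of at least 60 minutes is 14:15-16:30; a 60-minute meeting can start as late as 15:30 and still end by 16:30.

15:30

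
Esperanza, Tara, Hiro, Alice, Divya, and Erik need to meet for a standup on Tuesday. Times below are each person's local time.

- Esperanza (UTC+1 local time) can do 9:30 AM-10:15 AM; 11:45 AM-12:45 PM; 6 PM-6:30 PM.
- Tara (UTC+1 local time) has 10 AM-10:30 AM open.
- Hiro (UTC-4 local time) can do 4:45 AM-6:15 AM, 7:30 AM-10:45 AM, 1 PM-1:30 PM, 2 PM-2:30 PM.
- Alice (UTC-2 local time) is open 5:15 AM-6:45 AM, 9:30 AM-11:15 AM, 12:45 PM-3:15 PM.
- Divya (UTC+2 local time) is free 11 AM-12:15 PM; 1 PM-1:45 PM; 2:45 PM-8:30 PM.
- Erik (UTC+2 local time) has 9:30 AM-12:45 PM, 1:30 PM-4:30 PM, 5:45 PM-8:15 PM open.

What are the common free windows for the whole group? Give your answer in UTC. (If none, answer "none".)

Esperanza in UTC: 08:30-09:15, 10:45-11:45, 17:00-17:30 (subtract 1h to convert from UTC+1).
Tara in UTC: 09:00-09:30 (subtract 1h to convert from UTC+1).
Hiro in UTC: 08:45-10:15, 11:30-14:45, 17:00-17:30, 18:00-18:30 (add 4h to convert from UTC-4).
Alice in UTC: 07:15-08:45, 11:30-13:15, 14:45-17:15 (add 2h to convert from UTC-2).
Divya in UTC: 09:00-10:15, 11:00-11:45, 12:45-18:30 (subtract 2h to convert from UTC+2).
Erik in UTC: 07:30-10:45, 11:30-14:30, 15:45-18:15 (subtract 2h to convert from UTC+2).
Esperanza ∩ Tara: 09:00-09:15.
Esperanza ∩ Tara ∩ Hiro: 09:00-09:15.
Esperanza ∩ Tara ∩ Hiro ∩ Alice: ∅.
Esperanza ∩ Tara ∩ Hiro ∩ Alice ∩ Divya: ∅.
Esperanza ∩ Tara ∩ Hiro ∩ Alice ∩ Divya ∩ Erik: ∅.
There is no time when everyone is free.

none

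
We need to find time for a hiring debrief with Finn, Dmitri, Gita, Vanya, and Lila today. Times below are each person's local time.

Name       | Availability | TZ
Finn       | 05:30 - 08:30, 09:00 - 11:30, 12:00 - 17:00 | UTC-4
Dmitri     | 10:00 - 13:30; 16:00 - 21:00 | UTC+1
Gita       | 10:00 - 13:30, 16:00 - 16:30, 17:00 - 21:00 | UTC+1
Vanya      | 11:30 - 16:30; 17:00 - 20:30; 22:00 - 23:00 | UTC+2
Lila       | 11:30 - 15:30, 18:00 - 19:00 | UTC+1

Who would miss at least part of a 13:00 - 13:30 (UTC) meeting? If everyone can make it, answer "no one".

Finn in UTC: 09:30-12:30, 13:00-15:30, 16:00-21:00 (add 4h to convert from UTC-4).
Dmitri in UTC: 09:00-12:30, 15:00-20:00 (subtract 1h to convert from UTC+1).
Gita in UTC: 09:00-12:30, 15:00-15:30, 16:00-20:00 (subtract 1h to convert from UTC+1).
Vanya in UTC: 09:30-14:30, 15:00-18:30, 20:00-21:00 (subtract 2h to convert from UTC+2).
Lila in UTC: 10:30-14:30, 17:00-18:00 (subtract 1h to convert from UTC+1).
Finn: free for 13:00-13:30. Dmitri: not fully free for 13:00-13:30. Gita: not fully free for 13:00-13:30. Vanya: free for 13:00-13:30. Lila: free for 13:00-13:30.

Dmitri, Gita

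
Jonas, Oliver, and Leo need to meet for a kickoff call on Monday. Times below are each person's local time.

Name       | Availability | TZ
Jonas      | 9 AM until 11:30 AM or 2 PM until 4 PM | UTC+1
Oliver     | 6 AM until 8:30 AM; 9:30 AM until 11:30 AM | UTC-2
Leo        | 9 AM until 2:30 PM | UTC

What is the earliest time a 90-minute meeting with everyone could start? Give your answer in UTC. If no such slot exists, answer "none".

09:00

Jonas in UTC: 08:00-10:30, 13:00-15:00 (subtract 1h to convert from UTC+1).
Oliver in UTC: 08:00-10:30, 11:30-13:30 (add 2h to convert from UTC-2).
Leo in UTC: 09:00-14:30.
Jonas ∩ Oliver: 08:00-10:30, 13:00-13:30.
Jonas ∩ Oliver ∩ Leo: 09:00-10:30, 13:00-13:30.
So the common availability across everyone is 09:00-10:30, 13:00-13:30.
The first common window of at least 90 minutes is 09:00-10:30, so the earliest start is 09:00.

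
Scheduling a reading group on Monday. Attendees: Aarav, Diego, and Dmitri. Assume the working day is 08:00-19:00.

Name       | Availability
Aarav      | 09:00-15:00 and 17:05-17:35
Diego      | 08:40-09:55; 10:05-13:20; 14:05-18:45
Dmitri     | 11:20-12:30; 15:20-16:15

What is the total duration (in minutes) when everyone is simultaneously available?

Aarav ∩ Diego: 09:00-09:55, 10:05-13:20, 14:05-15:00, 17:05-17:35.
Aarav ∩ Diego ∩ Dmitri: 11:20-12:30.
That's a single block of 70 minutes.

70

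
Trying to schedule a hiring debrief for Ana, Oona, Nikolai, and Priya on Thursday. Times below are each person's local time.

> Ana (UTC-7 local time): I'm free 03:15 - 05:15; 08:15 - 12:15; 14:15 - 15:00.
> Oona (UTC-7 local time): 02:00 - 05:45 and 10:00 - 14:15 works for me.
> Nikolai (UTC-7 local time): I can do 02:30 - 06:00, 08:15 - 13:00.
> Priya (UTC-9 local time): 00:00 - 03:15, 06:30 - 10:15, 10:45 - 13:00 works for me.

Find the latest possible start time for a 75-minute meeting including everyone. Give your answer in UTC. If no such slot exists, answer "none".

Ana in UTC: 10:15-12:15, 15:15-19:15, 21:15-22:00 (add 7h to convert from UTC-7).
Oona in UTC: 09:00-12:45, 17:00-21:15 (add 7h to convert from UTC-7).
Nikolai in UTC: 09:30-13:00, 15:15-20:00 (add 7h to convert from UTC-7).
Priya in UTC: 09:00-12:15, 15:30-19:15, 19:45-22:00 (add 9h to convert from UTC-9).
Ana ∩ Oona: 10:15-12:15, 17:00-19:15.
Ana ∩ Oona ∩ Nikolai: 10:15-12:15, 17:00-19:15.
Ana ∩ Oona ∩ Nikolai ∩ Priya: 10:15-12:15, 17:00-19:15.
The last common window of at least 75 minutes is 17:00-19:15; a 75-minute meeting can start as late as 18:00 and still end by 19:15.

18:00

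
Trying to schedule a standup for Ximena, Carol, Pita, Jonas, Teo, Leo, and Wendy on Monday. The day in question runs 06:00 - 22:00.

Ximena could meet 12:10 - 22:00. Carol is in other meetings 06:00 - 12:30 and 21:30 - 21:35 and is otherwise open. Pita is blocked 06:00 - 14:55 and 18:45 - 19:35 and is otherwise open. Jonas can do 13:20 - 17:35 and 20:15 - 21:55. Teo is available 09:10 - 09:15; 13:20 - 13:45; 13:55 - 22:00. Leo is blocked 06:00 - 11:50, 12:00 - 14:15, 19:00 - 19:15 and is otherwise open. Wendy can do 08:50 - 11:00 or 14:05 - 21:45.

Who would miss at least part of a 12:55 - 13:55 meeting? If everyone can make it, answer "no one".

Ximena free: 12:10-22:00.
Carol free: 12:30-21:30, 21:35-22:00 (invert busy blocks within the working day).
Pita free: 14:55-18:45, 19:35-22:00 (invert busy blocks within the working day).
Jonas free: 13:20-17:35, 20:15-21:55.
Teo free: 09:10-09:15, 13:20-13:45, 13:55-22:00.
Leo free: 11:50-12:00, 14:15-19:00, 19:15-22:00 (invert busy blocks within the working day).
Wendy free: 08:50-11:00, 14:05-21:45.
Ximena: free for 12:55-13:55. Carol: free for 12:55-13:55. Pita: not fully free for 12:55-13:55. Jonas: not fully free for 12:55-13:55. Teo: not fully free for 12:55-13:55. Leo: not fully free for 12:55-13:55. Wendy: not fully free for 12:55-13:55.

Jonas, Leo, Pita, Teo, Wendy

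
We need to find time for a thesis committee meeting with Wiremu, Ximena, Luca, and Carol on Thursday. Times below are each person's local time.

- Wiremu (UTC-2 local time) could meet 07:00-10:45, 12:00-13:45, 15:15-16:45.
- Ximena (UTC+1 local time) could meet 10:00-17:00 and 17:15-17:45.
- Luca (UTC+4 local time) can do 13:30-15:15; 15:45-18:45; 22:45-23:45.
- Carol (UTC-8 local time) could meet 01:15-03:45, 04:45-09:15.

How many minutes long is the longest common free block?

105

Wiremu in UTC: 09:00-12:45, 14:00-15:45, 17:15-18:45 (add 2h to convert from UTC-2).
Ximena in UTC: 09:00-16:00, 16:15-16:45 (subtract 1h to convert from UTC+1).
Luca in UTC: 09:30-11:15, 11:45-14:45, 18:45-19:45 (subtract 4h to convert from UTC+4).
Carol in UTC: 09:15-11:45, 12:45-17:15 (add 8h to convert from UTC-8).
Wiremu ∩ Ximena: 09:00-12:45, 14:00-15:45.
Wiremu ∩ Ximena ∩ Luca: 09:30-11:15, 11:45-12:45, 14:00-14:45.
Wiremu ∩ Ximena ∩ Luca ∩ Carol: 09:30-11:15, 14:00-14:45.
Those are the intersection windows.
The longest is 09:30-11:15 at 105 minutes.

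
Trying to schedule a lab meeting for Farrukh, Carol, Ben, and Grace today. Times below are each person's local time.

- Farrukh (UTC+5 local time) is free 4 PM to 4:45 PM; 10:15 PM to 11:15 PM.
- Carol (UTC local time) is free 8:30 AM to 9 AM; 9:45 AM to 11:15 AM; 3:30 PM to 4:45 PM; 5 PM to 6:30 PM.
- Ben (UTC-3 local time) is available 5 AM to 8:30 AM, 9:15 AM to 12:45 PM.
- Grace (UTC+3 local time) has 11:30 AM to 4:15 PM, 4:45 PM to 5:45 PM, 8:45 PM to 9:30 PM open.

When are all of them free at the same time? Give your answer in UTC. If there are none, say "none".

11:00-11:15

Farrukh in UTC: 11:00-11:45, 17:15-18:15 (subtract 5h to convert from UTC+5).
Carol in UTC: 08:30-09:00, 09:45-11:15, 15:30-16:45, 17:00-18:30.
Ben in UTC: 08:00-11:30, 12:15-15:45 (add 3h to convert from UTC-3).
Grace in UTC: 08:30-13:15, 13:45-14:45, 17:45-18:30 (subtract 3h to convert from UTC+3).
Farrukh ∩ Carol: 11:00-11:15, 17:15-18:15.
Farrukh ∩ Carol ∩ Ben: 11:00-11:15.
Farrukh ∩ Carol ∩ Ben ∩ Grace: 11:00-11:15.
So the common availability across everyone is 11:00-11:15.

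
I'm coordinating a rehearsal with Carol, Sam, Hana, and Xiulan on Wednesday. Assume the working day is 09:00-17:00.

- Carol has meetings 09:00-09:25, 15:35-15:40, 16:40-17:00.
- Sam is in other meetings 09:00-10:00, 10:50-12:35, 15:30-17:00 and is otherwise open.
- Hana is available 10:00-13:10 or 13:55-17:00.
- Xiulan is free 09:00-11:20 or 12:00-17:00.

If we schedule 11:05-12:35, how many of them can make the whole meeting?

Carol free: 09:25-15:35, 15:40-16:40 (invert busy blocks within the working day).
Sam free: 10:00-10:50, 12:35-15:30 (invert busy blocks within the working day).
Hana free: 10:00-13:10, 13:55-17:00.
Xiulan free: 09:00-11:20, 12:00-17:00.
Carol and Hana can make the full 11:05-12:35 slot — that's 2.

2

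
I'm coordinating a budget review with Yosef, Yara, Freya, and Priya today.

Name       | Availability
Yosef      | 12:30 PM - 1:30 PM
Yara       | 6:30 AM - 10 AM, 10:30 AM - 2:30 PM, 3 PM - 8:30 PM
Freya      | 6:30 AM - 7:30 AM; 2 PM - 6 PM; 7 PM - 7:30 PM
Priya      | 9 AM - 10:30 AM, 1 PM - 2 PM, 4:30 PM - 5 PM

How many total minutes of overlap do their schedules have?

Yosef ∩ Yara: 12:30-13:30.
Yosef ∩ Yara ∩ Freya: ∅.
Yosef ∩ Yara ∩ Freya ∩ Priya: ∅.
There is no time when everyone is free.
There is no common window, so the total is 0 minutes.

0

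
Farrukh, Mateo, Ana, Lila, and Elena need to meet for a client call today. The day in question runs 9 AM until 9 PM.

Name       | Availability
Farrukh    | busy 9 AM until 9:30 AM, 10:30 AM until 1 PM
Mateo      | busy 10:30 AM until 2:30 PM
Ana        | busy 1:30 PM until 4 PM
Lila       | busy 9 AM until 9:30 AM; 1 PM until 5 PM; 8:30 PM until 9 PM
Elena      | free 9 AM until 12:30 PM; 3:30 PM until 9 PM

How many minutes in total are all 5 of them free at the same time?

270

Farrukh free: 09:30-10:30, 13:00-21:00 (invert busy blocks within the working day).
Mateo free: 09:00-10:30, 14:30-21:00 (invert busy blocks within the working day).
Ana free: 09:00-13:30, 16:00-21:00 (invert busy blocks within the working day).
Lila free: 09:30-13:00, 17:00-20:30 (invert busy blocks within the working day).
Elena free: 09:00-12:30, 15:30-21:00.
Farrukh ∩ Mateo: 09:30-10:30, 14:30-21:00.
Farrukh ∩ Mateo ∩ Ana: 09:30-10:30, 16:00-21:00.
Farrukh ∩ Mateo ∩ Ana ∩ Lila: 09:30-10:30, 17:00-20:30.
Farrukh ∩ Mateo ∩ Ana ∩ Lila ∩ Elena: 09:30-10:30, 17:00-20:30.
Summing the common windows: 60 + 210 = 270 minutes.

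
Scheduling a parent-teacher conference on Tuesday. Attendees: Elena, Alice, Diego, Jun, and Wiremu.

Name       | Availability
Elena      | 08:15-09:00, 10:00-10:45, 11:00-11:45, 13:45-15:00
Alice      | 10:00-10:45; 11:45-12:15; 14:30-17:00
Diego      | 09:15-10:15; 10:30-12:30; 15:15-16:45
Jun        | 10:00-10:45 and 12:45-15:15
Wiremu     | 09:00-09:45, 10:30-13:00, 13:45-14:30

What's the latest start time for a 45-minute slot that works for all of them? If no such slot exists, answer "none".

none

Elena ∩ Alice: 10:00-10:45, 14:30-15:00.
Elena ∩ Alice ∩ Diego: 10:00-10:15, 10:30-10:45.
Elena ∩ Alice ∩ Diego ∩ Jun: 10:00-10:15, 10:30-10:45.
Elena ∩ Alice ∩ Diego ∩ Jun ∩ Wiremu: 10:30-10:45.
No common window is at least 45 minutes long.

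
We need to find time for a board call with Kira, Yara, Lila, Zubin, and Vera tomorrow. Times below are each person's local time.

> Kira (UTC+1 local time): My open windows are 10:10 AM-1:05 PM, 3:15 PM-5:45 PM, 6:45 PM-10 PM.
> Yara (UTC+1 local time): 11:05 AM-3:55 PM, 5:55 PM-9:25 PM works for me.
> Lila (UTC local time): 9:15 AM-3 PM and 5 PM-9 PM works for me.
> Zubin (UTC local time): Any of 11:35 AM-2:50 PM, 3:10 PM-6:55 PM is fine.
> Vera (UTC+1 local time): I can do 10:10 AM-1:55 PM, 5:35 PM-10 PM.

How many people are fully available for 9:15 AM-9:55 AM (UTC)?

3

Kira in UTC: 09:10-12:05, 14:15-16:45, 17:45-21:00 (subtract 1h to convert from UTC+1).
Yara in UTC: 10:05-14:55, 16:55-20:25 (subtract 1h to convert from UTC+1).
Lila in UTC: 09:15-15:00, 17:00-21:00.
Zubin in UTC: 11:35-14:50, 15:10-18:55.
Vera in UTC: 09:10-12:55, 16:35-21:00 (subtract 1h to convert from UTC+1).
Kira, Lila, and Vera can make the full 09:15-09:55 slot — that's 3.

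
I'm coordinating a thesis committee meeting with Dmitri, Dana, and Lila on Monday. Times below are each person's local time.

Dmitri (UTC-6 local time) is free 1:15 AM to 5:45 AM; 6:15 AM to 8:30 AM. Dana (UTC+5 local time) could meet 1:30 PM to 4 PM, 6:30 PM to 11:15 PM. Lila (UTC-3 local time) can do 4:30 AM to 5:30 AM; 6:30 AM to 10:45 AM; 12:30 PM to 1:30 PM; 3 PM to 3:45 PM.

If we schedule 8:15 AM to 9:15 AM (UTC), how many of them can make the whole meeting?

1

Dmitri in UTC: 07:15-11:45, 12:15-14:30 (add 6h to convert from UTC-6).
Dana in UTC: 08:30-11:00, 13:30-18:15 (subtract 5h to convert from UTC+5).
Lila in UTC: 07:30-08:30, 09:30-13:45, 15:30-16:30, 18:00-18:45 (add 3h to convert from UTC-3).
Dmitri can make the full 08:15-09:15 slot — that's 1.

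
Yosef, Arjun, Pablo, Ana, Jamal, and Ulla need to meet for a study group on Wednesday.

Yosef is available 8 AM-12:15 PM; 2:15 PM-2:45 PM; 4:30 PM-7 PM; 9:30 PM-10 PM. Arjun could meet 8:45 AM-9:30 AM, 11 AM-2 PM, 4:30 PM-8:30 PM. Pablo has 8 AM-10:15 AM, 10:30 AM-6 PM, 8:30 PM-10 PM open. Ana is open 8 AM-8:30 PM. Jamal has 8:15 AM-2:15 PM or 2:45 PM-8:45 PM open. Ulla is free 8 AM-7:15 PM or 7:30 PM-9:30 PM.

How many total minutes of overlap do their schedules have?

210

Yosef ∩ Arjun: 08:45-09:30, 11:00-12:15, 16:30-19:00.
Yosef ∩ Arjun ∩ Pablo: 08:45-09:30, 11:00-12:15, 16:30-18:00.
Yosef ∩ Arjun ∩ Pablo ∩ Ana: 08:45-09:30, 11:00-12:15, 16:30-18:00.
Yosef ∩ Arjun ∩ Pablo ∩ Ana ∩ Jamal: 08:45-09:30, 11:00-12:15, 16:30-18:00.
Yosef ∩ Arjun ∩ Pablo ∩ Ana ∩ Jamal ∩ Ulla: 08:45-09:30, 11:00-12:15, 16:30-18:00.
Summing the common windows: 45 + 75 + 90 = 210 minutes.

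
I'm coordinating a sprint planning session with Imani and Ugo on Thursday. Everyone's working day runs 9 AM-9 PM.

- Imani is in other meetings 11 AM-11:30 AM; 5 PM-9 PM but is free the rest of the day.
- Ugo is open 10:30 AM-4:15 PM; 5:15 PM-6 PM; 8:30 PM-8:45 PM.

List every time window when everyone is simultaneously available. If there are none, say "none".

Imani free: 09:00-11:00, 11:30-17:00 (invert busy blocks within the working day).
Ugo free: 10:30-16:15, 17:15-18:00, 20:30-20:45.
Imani ∩ Ugo: 10:30-11:00, 11:30-16:15.

10:30-11:00, 11:30-16:15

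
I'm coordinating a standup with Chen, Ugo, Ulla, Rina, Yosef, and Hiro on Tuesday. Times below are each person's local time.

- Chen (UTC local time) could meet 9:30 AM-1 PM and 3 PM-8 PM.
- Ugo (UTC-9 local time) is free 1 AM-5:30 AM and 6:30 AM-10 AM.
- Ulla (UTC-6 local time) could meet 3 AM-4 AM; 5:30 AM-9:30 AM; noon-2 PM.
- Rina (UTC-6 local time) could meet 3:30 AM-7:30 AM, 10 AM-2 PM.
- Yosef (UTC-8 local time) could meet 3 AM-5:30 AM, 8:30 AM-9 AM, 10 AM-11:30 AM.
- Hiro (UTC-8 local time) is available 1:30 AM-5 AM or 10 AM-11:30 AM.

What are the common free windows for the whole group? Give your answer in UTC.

Chen in UTC: 09:30-13:00, 15:00-20:00.
Ugo in UTC: 10:00-14:30, 15:30-19:00 (add 9h to convert from UTC-9).
Ulla in UTC: 09:00-10:00, 11:30-15:30, 18:00-20:00 (add 6h to convert from UTC-6).
Rina in UTC: 09:30-13:30, 16:00-20:00 (add 6h to convert from UTC-6).
Yosef in UTC: 11:00-13:30, 16:30-17:00, 18:00-19:30 (add 8h to convert from UTC-8).
Hiro in UTC: 09:30-13:00, 18:00-19:30 (add 8h to convert from UTC-8).
Chen ∩ Ugo: 10:00-13:00, 15:30-19:00.
Chen ∩ Ugo ∩ Ulla: 11:30-13:00, 18:00-19:00.
Chen ∩ Ugo ∩ Ulla ∩ Rina: 11:30-13:00, 18:00-19:00.
Chen ∩ Ugo ∩ Ulla ∩ Rina ∩ Yosef: 11:30-13:00, 18:00-19:00.
Chen ∩ Ugo ∩ Ulla ∩ Rina ∩ Yosef ∩ Hiro: 11:30-13:00, 18:00-19:00.

11:30-13:00, 18:00-19:00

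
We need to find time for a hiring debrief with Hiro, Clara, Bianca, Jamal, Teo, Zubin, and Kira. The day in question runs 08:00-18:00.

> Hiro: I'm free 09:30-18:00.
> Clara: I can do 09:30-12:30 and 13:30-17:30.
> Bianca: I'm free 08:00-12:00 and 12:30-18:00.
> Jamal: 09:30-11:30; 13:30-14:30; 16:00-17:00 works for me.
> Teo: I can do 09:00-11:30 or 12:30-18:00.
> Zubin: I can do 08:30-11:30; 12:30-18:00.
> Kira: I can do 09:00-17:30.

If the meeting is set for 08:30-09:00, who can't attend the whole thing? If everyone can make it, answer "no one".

Clara, Hiro, Jamal, Kira, Teo

Hiro: not fully free for 08:30-09:00. Clara: not fully free for 08:30-09:00. Bianca: free for 08:30-09:00. Jamal: not fully free for 08:30-09:00. Teo: not fully free for 08:30-09:00. Zubin: free for 08:30-09:00. Kira: not fully free for 08:30-09:00.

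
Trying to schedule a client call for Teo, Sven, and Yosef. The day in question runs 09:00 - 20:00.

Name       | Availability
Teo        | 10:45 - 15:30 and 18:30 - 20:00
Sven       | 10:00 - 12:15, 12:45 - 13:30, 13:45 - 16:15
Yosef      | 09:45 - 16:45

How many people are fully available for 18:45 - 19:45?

Teo can make the full 18:45-19:45 slot — that's 1.

1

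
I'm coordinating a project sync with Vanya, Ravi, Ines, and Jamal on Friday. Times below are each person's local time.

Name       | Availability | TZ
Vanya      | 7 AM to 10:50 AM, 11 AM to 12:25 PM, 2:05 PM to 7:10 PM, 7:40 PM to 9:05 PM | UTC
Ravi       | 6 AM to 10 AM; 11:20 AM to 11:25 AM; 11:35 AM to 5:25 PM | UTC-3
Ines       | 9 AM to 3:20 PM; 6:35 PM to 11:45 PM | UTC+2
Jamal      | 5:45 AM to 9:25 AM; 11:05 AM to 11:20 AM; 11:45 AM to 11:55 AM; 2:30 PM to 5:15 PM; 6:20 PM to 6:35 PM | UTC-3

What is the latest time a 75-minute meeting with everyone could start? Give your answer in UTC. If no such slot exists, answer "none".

17:55

Vanya in UTC: 07:00-10:50, 11:00-12:25, 14:05-19:10, 19:40-21:05.
Ravi in UTC: 09:00-13:00, 14:20-14:25, 14:35-20:25 (add 3h to convert from UTC-3).
Ines in UTC: 07:00-13:20, 16:35-21:45 (subtract 2h to convert from UTC+2).
Jamal in UTC: 08:45-12:25, 14:05-14:20, 14:45-14:55, 17:30-20:15, 21:20-21:35 (add 3h to convert from UTC-3).
Vanya ∩ Ravi: 09:00-10:50, 11:00-12:25, 14:20-14:25, 14:35-19:10, 19:40-20:25.
Vanya ∩ Ravi ∩ Ines: 09:00-10:50, 11:00-12:25, 16:35-19:10, 19:40-20:25.
Vanya ∩ Ravi ∩ Ines ∩ Jamal: 09:00-10:50, 11:00-12:25, 17:30-19:10, 19:40-20:15.
Those are the intersection windows.
The last common window of at least 75 minutes is 17:30-19:10; a 75-minute meeting can start as late as 17:55 and still end by 19:10.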